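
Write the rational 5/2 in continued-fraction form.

Run the Euclidean algorithm on 5 and 2; the successive quotients are the partial quotients a_0, a_1, ... (each step inverts the fractional part left over by the previous one):
  5 = 2*2 + 1, so a_0 = 2.
  2 = 2*1 + 0, so a_1 = 2.
The remainder reaches 0 after 2 divisions, so the expansion has 2 partial quotients, read off in order.

[2; 2]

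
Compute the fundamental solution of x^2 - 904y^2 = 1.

(x, y) = (451, 15)

First expand sqrt(904) as a continued fraction. With x_i = (sqrt(904) + m_i)/d_i and (m_0, d_0) = (0, 1): a_0 = floor(sqrt(904)) = 30, since 30^2 = 900 <= 904 < 961 = 31^2.
Iterate m_{i+1} = d_i*a_i - m_i, d_{i+1} = (904 - m_{i+1}^2)/d_i, a_{i+1} = floor((a_0 + m_{i+1})/d_{i+1}):
  m_1 = 1*30 - 0 = 30, d_1 = (904 - 30^2)/1 = 4/1 = 4, a_1 = floor((30 + 30)/4) = 15.
  m_2 = 4*15 - 30 = 30, d_2 = (904 - 30^2)/4 = 4/4 = 1, a_2 = floor((30 + 30)/1) = 60.
  m_3 = 1*60 - 30 = 30, d_3 = (904 - 30^2)/1 = 4/1 = 4: (m_3, d_3) = (m_1, d_1) = (30, 4), so from here the quotients repeat a_1, a_2; the period length is 2.
So sqrt(904) = [30; (15, 60)] with period length k = 2.
k is even, so the fundamental solution of x^2 - 904y^2 = 1 is (p_{k-1}, q_{k-1}) = (p_1, q_1); compute convergents through index 1.
Convergents (p_i = a_i*p_{i-1} + p_{i-2}, q_i = a_i*q_{i-1} + q_{i-2} with p_{-2}=0, p_{-1}=1, q_{-2}=1, q_{-1}=0):
  i=0: a_0=30, p_0 = 30*1 + 0 = 30, q_0 = 30*0 + 1 = 1.
  i=1: a_1=15, p_1 = 15*30 + 1 = 451, q_1 = 15*1 + 0 = 15.
Check: 451^2 - 904*15^2 = 203401 - 203400 = 1, so (x, y) = (451, 15) solves the equation, and by the theorem it is the least positive solution.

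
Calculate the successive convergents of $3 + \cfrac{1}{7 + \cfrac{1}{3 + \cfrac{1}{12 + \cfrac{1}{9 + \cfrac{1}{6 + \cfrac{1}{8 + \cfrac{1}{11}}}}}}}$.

3/1, 22/7, 69/22, 850/271, 7719/2461, 47164/15037, 385031/122757, 4282505/1365364

Using the convergent recurrence p_i = a_i*p_{i-1} + p_{i-2}, q_i = a_i*q_{i-1} + q_{i-2} with p_{-2}=0, p_{-1}=1, q_{-2}=1, q_{-1}=0:
  i=0: a_0=3, p_0 = 3*1 + 0 = 3, q_0 = 3*0 + 1 = 1.
  i=1: a_1=7, p_1 = 7*3 + 1 = 22, q_1 = 7*1 + 0 = 7.
  i=2: a_2=3, p_2 = 3*22 + 3 = 69, q_2 = 3*7 + 1 = 22.
  i=3: a_3=12, p_3 = 12*69 + 22 = 850, q_3 = 12*22 + 7 = 271.
  i=4: a_4=9, p_4 = 9*850 + 69 = 7719, q_4 = 9*271 + 22 = 2461.
  i=5: a_5=6, p_5 = 6*7719 + 850 = 47164, q_5 = 6*2461 + 271 = 15037.
  i=6: a_6=8, p_6 = 8*47164 + 7719 = 385031, q_6 = 8*15037 + 2461 = 122757.
  i=7: a_7=11, p_7 = 11*385031 + 47164 = 4282505, q_7 = 11*122757 + 15037 = 1365364.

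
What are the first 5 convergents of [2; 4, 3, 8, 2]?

2/1, 9/4, 29/13, 241/108, 511/229

Using the convergent recurrence p_i = a_i*p_{i-1} + p_{i-2}, q_i = a_i*q_{i-1} + q_{i-2} with p_{-2}=0, p_{-1}=1, q_{-2}=1, q_{-1}=0:
  i=0: a_0=2, p_0 = 2*1 + 0 = 2, q_0 = 2*0 + 1 = 1.
  i=1: a_1=4, p_1 = 4*2 + 1 = 9, q_1 = 4*1 + 0 = 4.
  i=2: a_2=3, p_2 = 3*9 + 2 = 29, q_2 = 3*4 + 1 = 13.
  i=3: a_3=8, p_3 = 8*29 + 9 = 241, q_3 = 8*13 + 4 = 108.
  i=4: a_4=2, p_4 = 2*241 + 29 = 511, q_4 = 2*108 + 13 = 229.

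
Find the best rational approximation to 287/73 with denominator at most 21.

Expand x = 287/73 as a continued fraction with the Euclidean algorithm:
  287 = 3*73 + 68, so a_0 = 3.
  73 = 1*68 + 5, so a_1 = 1.
  68 = 13*5 + 3, so a_2 = 13.
  5 = 1*3 + 2, so a_3 = 1.
  3 = 1*2 + 1, so a_4 = 1.
  2 = 2*1 + 0, so a_5 = 2.
so x = [3; 1, 13, 1, 1, 2].
Convergents (p_i = a_i*p_{i-1} + p_{i-2}, q_i = a_i*q_{i-1} + q_{i-2} with p_{-2}=0, p_{-1}=1, q_{-2}=1, q_{-1}=0), until the denominator exceeds 21:
  i=0: a_0=3, p_0 = 3*1 + 0 = 3, q_0 = 3*0 + 1 = 1.
  i=1: a_1=1, p_1 = 1*3 + 1 = 4, q_1 = 1*1 + 0 = 1.
  i=2: a_2=13, p_2 = 13*4 + 3 = 55, q_2 = 13*1 + 1 = 14.
  i=3: a_3=1, p_3 = 1*55 + 4 = 59, q_3 = 1*14 + 1 = 15.
  i=4: a_4=1, p_4 = 1*59 + 55 = 114, q_4 = 1*15 + 14 = 29.
q_4 = 29 > 21, so the last convergent with denominator <= 21 is p_3/q_3 = 59/15.
The closest fraction with denominator <= 21 is either p_3/q_3 or the intermediate fraction (k*p_3 + p_2)/(k*q_3 + q_2) with the largest k >= 1 whose denominator stays <= 21; these approach x as k grows, and every other convergent or intermediate fraction in range is farther away.
Largest k: floor((21 - q_2)/q_3) = floor((21 - 14)/15) = 0.
Since k = 0, no intermediate fraction beyond p_3/q_3 has denominator <= 21, so the convergent 59/15 is the closest (its error is |287*15 - 59*73|/(73*15) = 2/1095).

59/15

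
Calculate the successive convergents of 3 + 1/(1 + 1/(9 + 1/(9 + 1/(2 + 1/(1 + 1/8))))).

Using the convergent recurrence p_i = a_i*p_{i-1} + p_{i-2}, q_i = a_i*q_{i-1} + q_{i-2} with p_{-2}=0, p_{-1}=1, q_{-2}=1, q_{-1}=0:
  i=0: a_0=3, p_0 = 3*1 + 0 = 3, q_0 = 3*0 + 1 = 1.
  i=1: a_1=1, p_1 = 1*3 + 1 = 4, q_1 = 1*1 + 0 = 1.
  i=2: a_2=9, p_2 = 9*4 + 3 = 39, q_2 = 9*1 + 1 = 10.
  i=3: a_3=9, p_3 = 9*39 + 4 = 355, q_3 = 9*10 + 1 = 91.
  i=4: a_4=2, p_4 = 2*355 + 39 = 749, q_4 = 2*91 + 10 = 192.
  i=5: a_5=1, p_5 = 1*749 + 355 = 1104, q_5 = 1*192 + 91 = 283.
  i=6: a_6=8, p_6 = 8*1104 + 749 = 9581, q_6 = 8*283 + 192 = 2456.

3/1, 4/1, 39/10, 355/91, 749/192, 1104/283, 9581/2456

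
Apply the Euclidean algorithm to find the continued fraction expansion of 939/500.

Run the Euclidean algorithm on 939 and 500; the successive quotients are the partial quotients a_0, a_1, ... (each step inverts the fractional part left over by the previous one):
  939 = 1*500 + 439, so a_0 = 1.
  500 = 1*439 + 61, so a_1 = 1.
  439 = 7*61 + 12, so a_2 = 7.
  61 = 5*12 + 1, so a_3 = 5.
  12 = 12*1 + 0, so a_4 = 12.
The remainder reaches 0 after 5 divisions, so the expansion has 5 partial quotients, read off in order.

[1; 1, 7, 5, 12]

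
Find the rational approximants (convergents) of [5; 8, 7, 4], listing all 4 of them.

Using the convergent recurrence p_i = a_i*p_{i-1} + p_{i-2}, q_i = a_i*q_{i-1} + q_{i-2} with p_{-2}=0, p_{-1}=1, q_{-2}=1, q_{-1}=0:
  i=0: a_0=5, p_0 = 5*1 + 0 = 5, q_0 = 5*0 + 1 = 1.
  i=1: a_1=8, p_1 = 8*5 + 1 = 41, q_1 = 8*1 + 0 = 8.
  i=2: a_2=7, p_2 = 7*41 + 5 = 292, q_2 = 7*8 + 1 = 57.
  i=3: a_3=4, p_3 = 4*292 + 41 = 1209, q_3 = 4*57 + 8 = 236.

5/1, 41/8, 292/57, 1209/236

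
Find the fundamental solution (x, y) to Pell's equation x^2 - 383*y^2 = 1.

First expand sqrt(383) as a continued fraction. With x_i = (sqrt(383) + m_i)/d_i and (m_0, d_0) = (0, 1): a_0 = floor(sqrt(383)) = 19, since 19^2 = 361 <= 383 < 400 = 20^2.
Iterate m_{i+1} = d_i*a_i - m_i, d_{i+1} = (383 - m_{i+1}^2)/d_i, a_{i+1} = floor((a_0 + m_{i+1})/d_{i+1}):
  m_1 = 1*19 - 0 = 19, d_1 = (383 - 19^2)/1 = 22/1 = 22, a_1 = floor((19 + 19)/22) = 1.
  m_2 = 22*1 - 19 = 3, d_2 = (383 - 3^2)/22 = 374/22 = 17, a_2 = floor((19 + 3)/17) = 1.
  m_3 = 17*1 - 3 = 14, d_3 = (383 - 14^2)/17 = 187/17 = 11, a_3 = floor((19 + 14)/11) = 3.
  m_4 = 11*3 - 14 = 19, d_4 = (383 - 19^2)/11 = 22/11 = 2, a_4 = floor((19 + 19)/2) = 19.
  m_5 = 2*19 - 19 = 19, d_5 = (383 - 19^2)/2 = 22/2 = 11, a_5 = floor((19 + 19)/11) = 3.
  m_6 = 11*3 - 19 = 14, d_6 = (383 - 14^2)/11 = 187/11 = 17, a_6 = floor((19 + 14)/17) = 1.
  m_7 = 17*1 - 14 = 3, d_7 = (383 - 3^2)/17 = 374/17 = 22, a_7 = floor((19 + 3)/22) = 1.
  m_8 = 22*1 - 3 = 19, d_8 = (383 - 19^2)/22 = 22/22 = 1, a_8 = floor((19 + 19)/1) = 38.
  m_9 = 1*38 - 19 = 19, d_9 = (383 - 19^2)/1 = 22/1 = 22: (m_9, d_9) = (m_1, d_1) = (19, 22), so from here the quotients repeat a_1, ..., a_8; the period length is 8.
So sqrt(383) = [19; (1, 1, 3, 19, 3, 1, 1, 38)] with period length k = 8.
k is even, so the fundamental solution of x^2 - 383y^2 = 1 is (p_{k-1}, q_{k-1}) = (p_7, q_7); compute convergents through index 7.
Convergents (p_i = a_i*p_{i-1} + p_{i-2}, q_i = a_i*q_{i-1} + q_{i-2} with p_{-2}=0, p_{-1}=1, q_{-2}=1, q_{-1}=0):
  i=0: a_0=19, p_0 = 19*1 + 0 = 19, q_0 = 19*0 + 1 = 1.
  i=1: a_1=1, p_1 = 1*19 + 1 = 20, q_1 = 1*1 + 0 = 1.
  i=2: a_2=1, p_2 = 1*20 + 19 = 39, q_2 = 1*1 + 1 = 2.
  i=3: a_3=3, p_3 = 3*39 + 20 = 137, q_3 = 3*2 + 1 = 7.
  i=4: a_4=19, p_4 = 19*137 + 39 = 2642, q_4 = 19*7 + 2 = 135.
  i=5: a_5=3, p_5 = 3*2642 + 137 = 8063, q_5 = 3*135 + 7 = 412.
  i=6: a_6=1, p_6 = 1*8063 + 2642 = 10705, q_6 = 1*412 + 135 = 547.
  i=7: a_7=1, p_7 = 1*10705 + 8063 = 18768, q_7 = 1*547 + 412 = 959.
Check: 18768^2 - 383*959^2 = 352237824 - 352237823 = 1, so (x, y) = (18768, 959) solves the equation, and by the theorem it is the least positive solution.

(x, y) = (18768, 959)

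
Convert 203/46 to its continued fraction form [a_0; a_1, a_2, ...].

Run the Euclidean algorithm on 203 and 46; the successive quotients are the partial quotients a_0, a_1, ... (each step inverts the fractional part left over by the previous one):
  203 = 4*46 + 19, so a_0 = 4.
  46 = 2*19 + 8, so a_1 = 2.
  19 = 2*8 + 3, so a_2 = 2.
  8 = 2*3 + 2, so a_3 = 2.
  3 = 1*2 + 1, so a_4 = 1.
  2 = 2*1 + 0, so a_5 = 2.
The remainder reaches 0 after 6 divisions, so the expansion has 6 partial quotients, read off in order.

[4; 2, 2, 2, 1, 2]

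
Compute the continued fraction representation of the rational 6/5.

Run the Euclidean algorithm on 6 and 5; the successive quotients are the partial quotients a_0, a_1, ... (each step inverts the fractional part left over by the previous one):
  6 = 1*5 + 1, so a_0 = 1.
  5 = 5*1 + 0, so a_1 = 5.
The remainder reaches 0 after 2 divisions, so the expansion has 2 partial quotients, read off in order.

[1; 5]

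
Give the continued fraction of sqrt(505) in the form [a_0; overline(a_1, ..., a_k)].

[22; overline(2, 8, 2, 44)]

Write x_i = (sqrt(505) + m_i)/d_i with (m_0, d_0) = (0, 1). a_0 = floor(sqrt(505)) = 22, since 22^2 = 484 <= 505 < 529 = 23^2.
Iterate m_{i+1} = d_i*a_i - m_i, d_{i+1} = (505 - m_{i+1}^2)/d_i, a_{i+1} = floor((a_0 + m_{i+1})/d_{i+1}):
  m_1 = 1*22 - 0 = 22, d_1 = (505 - 22^2)/1 = 21/1 = 21, a_1 = floor((22 + 22)/21) = 2.
  m_2 = 21*2 - 22 = 20, d_2 = (505 - 20^2)/21 = 105/21 = 5, a_2 = floor((22 + 20)/5) = 8.
  m_3 = 5*8 - 20 = 20, d_3 = (505 - 20^2)/5 = 105/5 = 21, a_3 = floor((22 + 20)/21) = 2.
  m_4 = 21*2 - 20 = 22, d_4 = (505 - 22^2)/21 = 21/21 = 1, a_4 = floor((22 + 22)/1) = 44.
  m_5 = 1*44 - 22 = 22, d_5 = (505 - 22^2)/1 = 21/1 = 21: (m_5, d_5) = (m_1, d_1) = (22, 21), so from here the quotients repeat a_1, ..., a_4; the period length is 4.
Hence the expansion of sqrt(505) is a_0 = 22 followed by the repeating block 2, 8, 2, 44 (period 4).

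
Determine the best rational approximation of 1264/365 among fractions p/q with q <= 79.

Expand x = 1264/365 as a continued fraction with the Euclidean algorithm:
  1264 = 3*365 + 169, so a_0 = 3.
  365 = 2*169 + 27, so a_1 = 2.
  169 = 6*27 + 7, so a_2 = 6.
  27 = 3*7 + 6, so a_3 = 3.
  7 = 1*6 + 1, so a_4 = 1.
  6 = 6*1 + 0, so a_5 = 6.
so x = [3; 2, 6, 3, 1, 6].
Convergents (p_i = a_i*p_{i-1} + p_{i-2}, q_i = a_i*q_{i-1} + q_{i-2} with p_{-2}=0, p_{-1}=1, q_{-2}=1, q_{-1}=0), until the denominator exceeds 79:
  i=0: a_0=3, p_0 = 3*1 + 0 = 3, q_0 = 3*0 + 1 = 1.
  i=1: a_1=2, p_1 = 2*3 + 1 = 7, q_1 = 2*1 + 0 = 2.
  i=2: a_2=6, p_2 = 6*7 + 3 = 45, q_2 = 6*2 + 1 = 13.
  i=3: a_3=3, p_3 = 3*45 + 7 = 142, q_3 = 3*13 + 2 = 41.
  i=4: a_4=1, p_4 = 1*142 + 45 = 187, q_4 = 1*41 + 13 = 54.
  i=5: a_5=6, p_5 = 6*187 + 142 = 1264, q_5 = 6*54 + 41 = 365.
q_5 = 365 > 79, so the last convergent with denominator <= 79 is p_4/q_4 = 187/54.
The closest fraction with denominator <= 79 is either p_4/q_4 or the intermediate fraction (k*p_4 + p_3)/(k*q_4 + q_3) with the largest k >= 1 whose denominator stays <= 79; these approach x as k grows, and every other convergent or intermediate fraction in range is farther away.
Largest k: floor((79 - q_3)/q_4) = floor((79 - 41)/54) = 0.
Since k = 0, no intermediate fraction beyond p_4/q_4 has denominator <= 79, so the convergent 187/54 is the closest (its error is |1264*54 - 187*365|/(365*54) = 1/19710).

187/54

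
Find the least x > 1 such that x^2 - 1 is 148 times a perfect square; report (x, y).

(x, y) = (73, 6)

First expand sqrt(148) as a continued fraction. With x_i = (sqrt(148) + m_i)/d_i and (m_0, d_0) = (0, 1): a_0 = floor(sqrt(148)) = 12, since 12^2 = 144 <= 148 < 169 = 13^2.
Iterate m_{i+1} = d_i*a_i - m_i, d_{i+1} = (148 - m_{i+1}^2)/d_i, a_{i+1} = floor((a_0 + m_{i+1})/d_{i+1}):
  m_1 = 1*12 - 0 = 12, d_1 = (148 - 12^2)/1 = 4/1 = 4, a_1 = floor((12 + 12)/4) = 6.
  m_2 = 4*6 - 12 = 12, d_2 = (148 - 12^2)/4 = 4/4 = 1, a_2 = floor((12 + 12)/1) = 24.
  m_3 = 1*24 - 12 = 12, d_3 = (148 - 12^2)/1 = 4/1 = 4: (m_3, d_3) = (m_1, d_1) = (12, 4), so from here the quotients repeat a_1, a_2; the period length is 2.
So sqrt(148) = [12; (6, 24)] with period length k = 2.
k is even, so the fundamental solution of x^2 - 148y^2 = 1 is (p_{k-1}, q_{k-1}) = (p_1, q_1); compute convergents through index 1.
Convergents (p_i = a_i*p_{i-1} + p_{i-2}, q_i = a_i*q_{i-1} + q_{i-2} with p_{-2}=0, p_{-1}=1, q_{-2}=1, q_{-1}=0):
  i=0: a_0=12, p_0 = 12*1 + 0 = 12, q_0 = 12*0 + 1 = 1.
  i=1: a_1=6, p_1 = 6*12 + 1 = 73, q_1 = 6*1 + 0 = 6.
Check: 73^2 - 148*6^2 = 5329 - 5328 = 1, so (x, y) = (73, 6) solves the equation, and by the theorem it is the least positive solution.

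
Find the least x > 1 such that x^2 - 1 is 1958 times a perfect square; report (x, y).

(x, y) = (177, 4)

First expand sqrt(1958) as a continued fraction. With x_i = (sqrt(1958) + m_i)/d_i and (m_0, d_0) = (0, 1): a_0 = floor(sqrt(1958)) = 44, since 44^2 = 1936 <= 1958 < 2025 = 45^2.
Iterate m_{i+1} = d_i*a_i - m_i, d_{i+1} = (1958 - m_{i+1}^2)/d_i, a_{i+1} = floor((a_0 + m_{i+1})/d_{i+1}):
  m_1 = 1*44 - 0 = 44, d_1 = (1958 - 44^2)/1 = 22/1 = 22, a_1 = floor((44 + 44)/22) = 4.
  m_2 = 22*4 - 44 = 44, d_2 = (1958 - 44^2)/22 = 22/22 = 1, a_2 = floor((44 + 44)/1) = 88.
  m_3 = 1*88 - 44 = 44, d_3 = (1958 - 44^2)/1 = 22/1 = 22: (m_3, d_3) = (m_1, d_1) = (44, 22), so from here the quotients repeat a_1, a_2; the period length is 2.
So sqrt(1958) = [44; (4, 88)] with period length k = 2.
k is even, so the fundamental solution of x^2 - 1958y^2 = 1 is (p_{k-1}, q_{k-1}) = (p_1, q_1); compute convergents through index 1.
Convergents (p_i = a_i*p_{i-1} + p_{i-2}, q_i = a_i*q_{i-1} + q_{i-2} with p_{-2}=0, p_{-1}=1, q_{-2}=1, q_{-1}=0):
  i=0: a_0=44, p_0 = 44*1 + 0 = 44, q_0 = 44*0 + 1 = 1.
  i=1: a_1=4, p_1 = 4*44 + 1 = 177, q_1 = 4*1 + 0 = 4.
Check: 177^2 - 1958*4^2 = 31329 - 31328 = 1, so (x, y) = (177, 4) solves the equation, and by the theorem it is the least positive solution.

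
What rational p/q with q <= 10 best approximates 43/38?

9/8

Expand x = 43/38 as a continued fraction with the Euclidean algorithm:
  43 = 1*38 + 5, so a_0 = 1.
  38 = 7*5 + 3, so a_1 = 7.
  5 = 1*3 + 2, so a_2 = 1.
  3 = 1*2 + 1, so a_3 = 1.
  2 = 2*1 + 0, so a_4 = 2.
so x = [1; 7, 1, 1, 2].
Convergents (p_i = a_i*p_{i-1} + p_{i-2}, q_i = a_i*q_{i-1} + q_{i-2} with p_{-2}=0, p_{-1}=1, q_{-2}=1, q_{-1}=0), until the denominator exceeds 10:
  i=0: a_0=1, p_0 = 1*1 + 0 = 1, q_0 = 1*0 + 1 = 1.
  i=1: a_1=7, p_1 = 7*1 + 1 = 8, q_1 = 7*1 + 0 = 7.
  i=2: a_2=1, p_2 = 1*8 + 1 = 9, q_2 = 1*7 + 1 = 8.
  i=3: a_3=1, p_3 = 1*9 + 8 = 17, q_3 = 1*8 + 7 = 15.
q_3 = 15 > 10, so the last convergent with denominator <= 10 is p_2/q_2 = 9/8.
The closest fraction with denominator <= 10 is either p_2/q_2 or the intermediate fraction (k*p_2 + p_1)/(k*q_2 + q_1) with the largest k >= 1 whose denominator stays <= 10; these approach x as k grows, and every other convergent or intermediate fraction in range is farther away.
Largest k: floor((10 - q_1)/q_2) = floor((10 - 7)/8) = 0.
Since k = 0, no intermediate fraction beyond p_2/q_2 has denominator <= 10, so the convergent 9/8 is the closest (its error is |43*8 - 9*38|/(38*8) = 2/304).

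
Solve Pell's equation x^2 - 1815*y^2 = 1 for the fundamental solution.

(x, y) = (15124, 355)

First expand sqrt(1815) as a continued fraction. With x_i = (sqrt(1815) + m_i)/d_i and (m_0, d_0) = (0, 1): a_0 = floor(sqrt(1815)) = 42, since 42^2 = 1764 <= 1815 < 1849 = 43^2.
Iterate m_{i+1} = d_i*a_i - m_i, d_{i+1} = (1815 - m_{i+1}^2)/d_i, a_{i+1} = floor((a_0 + m_{i+1})/d_{i+1}):
  m_1 = 1*42 - 0 = 42, d_1 = (1815 - 42^2)/1 = 51/1 = 51, a_1 = floor((42 + 42)/51) = 1.
  m_2 = 51*1 - 42 = 9, d_2 = (1815 - 9^2)/51 = 1734/51 = 34, a_2 = floor((42 + 9)/34) = 1.
  m_3 = 34*1 - 9 = 25, d_3 = (1815 - 25^2)/34 = 1190/34 = 35, a_3 = floor((42 + 25)/35) = 1.
  m_4 = 35*1 - 25 = 10, d_4 = (1815 - 10^2)/35 = 1715/35 = 49, a_4 = floor((42 + 10)/49) = 1.
  m_5 = 49*1 - 10 = 39, d_5 = (1815 - 39^2)/49 = 294/49 = 6, a_5 = floor((42 + 39)/6) = 13.
  m_6 = 6*13 - 39 = 39, d_6 = (1815 - 39^2)/6 = 294/6 = 49, a_6 = floor((42 + 39)/49) = 1.
  m_7 = 49*1 - 39 = 10, d_7 = (1815 - 10^2)/49 = 1715/49 = 35, a_7 = floor((42 + 10)/35) = 1.
  m_8 = 35*1 - 10 = 25, d_8 = (1815 - 25^2)/35 = 1190/35 = 34, a_8 = floor((42 + 25)/34) = 1.
  m_9 = 34*1 - 25 = 9, d_9 = (1815 - 9^2)/34 = 1734/34 = 51, a_9 = floor((42 + 9)/51) = 1.
  m_10 = 51*1 - 9 = 42, d_10 = (1815 - 42^2)/51 = 51/51 = 1, a_10 = floor((42 + 42)/1) = 84.
  m_11 = 1*84 - 42 = 42, d_11 = (1815 - 42^2)/1 = 51/1 = 51: (m_11, d_11) = (m_1, d_1) = (42, 51), so from here the quotients repeat a_1, ..., a_10; the period length is 10.
So sqrt(1815) = [42; (1, 1, 1, 1, 13, 1, 1, 1, 1, 84)] with period length k = 10.
k is even, so the fundamental solution of x^2 - 1815y^2 = 1 is (p_{k-1}, q_{k-1}) = (p_9, q_9); compute convergents through index 9.
Convergents (p_i = a_i*p_{i-1} + p_{i-2}, q_i = a_i*q_{i-1} + q_{i-2} with p_{-2}=0, p_{-1}=1, q_{-2}=1, q_{-1}=0):
  i=0: a_0=42, p_0 = 42*1 + 0 = 42, q_0 = 42*0 + 1 = 1.
  i=1: a_1=1, p_1 = 1*42 + 1 = 43, q_1 = 1*1 + 0 = 1.
  i=2: a_2=1, p_2 = 1*43 + 42 = 85, q_2 = 1*1 + 1 = 2.
  i=3: a_3=1, p_3 = 1*85 + 43 = 128, q_3 = 1*2 + 1 = 3.
  i=4: a_4=1, p_4 = 1*128 + 85 = 213, q_4 = 1*3 + 2 = 5.
  i=5: a_5=13, p_5 = 13*213 + 128 = 2897, q_5 = 13*5 + 3 = 68.
  i=6: a_6=1, p_6 = 1*2897 + 213 = 3110, q_6 = 1*68 + 5 = 73.
  i=7: a_7=1, p_7 = 1*3110 + 2897 = 6007, q_7 = 1*73 + 68 = 141.
  i=8: a_8=1, p_8 = 1*6007 + 3110 = 9117, q_8 = 1*141 + 73 = 214.
  i=9: a_9=1, p_9 = 1*9117 + 6007 = 15124, q_9 = 1*214 + 141 = 355.
Check: 15124^2 - 1815*355^2 = 228735376 - 228735375 = 1, so (x, y) = (15124, 355) solves the equation, and by the theorem it is the least positive solution.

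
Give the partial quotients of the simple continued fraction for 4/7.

[0; 1, 1, 3]

Run the Euclidean algorithm on 4 and 7; the successive quotients are the partial quotients a_0, a_1, ... (each step inverts the fractional part left over by the previous one):
  4 = 0*7 + 4, so a_0 = 0.
  7 = 1*4 + 3, so a_1 = 1.
  4 = 1*3 + 1, so a_2 = 1.
  3 = 3*1 + 0, so a_3 = 3.
The remainder reaches 0 after 4 divisions, so the expansion has 4 partial quotients, read off in order.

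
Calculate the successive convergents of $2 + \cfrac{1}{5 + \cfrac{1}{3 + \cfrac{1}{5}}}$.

2/1, 11/5, 35/16, 186/85

Using the convergent recurrence p_i = a_i*p_{i-1} + p_{i-2}, q_i = a_i*q_{i-1} + q_{i-2} with p_{-2}=0, p_{-1}=1, q_{-2}=1, q_{-1}=0:
  i=0: a_0=2, p_0 = 2*1 + 0 = 2, q_0 = 2*0 + 1 = 1.
  i=1: a_1=5, p_1 = 5*2 + 1 = 11, q_1 = 5*1 + 0 = 5.
  i=2: a_2=3, p_2 = 3*11 + 2 = 35, q_2 = 3*5 + 1 = 16.
  i=3: a_3=5, p_3 = 5*35 + 11 = 186, q_3 = 5*16 + 5 = 85.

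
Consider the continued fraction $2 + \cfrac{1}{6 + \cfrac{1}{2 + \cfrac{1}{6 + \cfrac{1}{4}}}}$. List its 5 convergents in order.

2/1, 13/6, 28/13, 181/84, 752/349

Using the convergent recurrence p_i = a_i*p_{i-1} + p_{i-2}, q_i = a_i*q_{i-1} + q_{i-2} with p_{-2}=0, p_{-1}=1, q_{-2}=1, q_{-1}=0:
  i=0: a_0=2, p_0 = 2*1 + 0 = 2, q_0 = 2*0 + 1 = 1.
  i=1: a_1=6, p_1 = 6*2 + 1 = 13, q_1 = 6*1 + 0 = 6.
  i=2: a_2=2, p_2 = 2*13 + 2 = 28, q_2 = 2*6 + 1 = 13.
  i=3: a_3=6, p_3 = 6*28 + 13 = 181, q_3 = 6*13 + 6 = 84.
  i=4: a_4=4, p_4 = 4*181 + 28 = 752, q_4 = 4*84 + 13 = 349.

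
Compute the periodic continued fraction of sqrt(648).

Write x_i = (sqrt(648) + m_i)/d_i with (m_0, d_0) = (0, 1). a_0 = floor(sqrt(648)) = 25, since 25^2 = 625 <= 648 < 676 = 26^2.
Iterate m_{i+1} = d_i*a_i - m_i, d_{i+1} = (648 - m_{i+1}^2)/d_i, a_{i+1} = floor((a_0 + m_{i+1})/d_{i+1}):
  m_1 = 1*25 - 0 = 25, d_1 = (648 - 25^2)/1 = 23/1 = 23, a_1 = floor((25 + 25)/23) = 2.
  m_2 = 23*2 - 25 = 21, d_2 = (648 - 21^2)/23 = 207/23 = 9, a_2 = floor((25 + 21)/9) = 5.
  m_3 = 9*5 - 21 = 24, d_3 = (648 - 24^2)/9 = 72/9 = 8, a_3 = floor((25 + 24)/8) = 6.
  m_4 = 8*6 - 24 = 24, d_4 = (648 - 24^2)/8 = 72/8 = 9, a_4 = floor((25 + 24)/9) = 5.
  m_5 = 9*5 - 24 = 21, d_5 = (648 - 21^2)/9 = 207/9 = 23, a_5 = floor((25 + 21)/23) = 2.
  m_6 = 23*2 - 21 = 25, d_6 = (648 - 25^2)/23 = 23/23 = 1, a_6 = floor((25 + 25)/1) = 50.
  m_7 = 1*50 - 25 = 25, d_7 = (648 - 25^2)/1 = 23/1 = 23: (m_7, d_7) = (m_1, d_1) = (25, 23), so from here the quotients repeat a_1, ..., a_6; the period length is 6.
Hence the expansion of sqrt(648) is a_0 = 25 followed by the repeating block 2, 5, 6, 5, 2, 50 (period 6).

[25; (2, 5, 6, 5, 2, 50)]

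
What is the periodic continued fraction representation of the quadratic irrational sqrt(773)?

Write x_i = (sqrt(773) + m_i)/d_i with (m_0, d_0) = (0, 1). a_0 = floor(sqrt(773)) = 27, since 27^2 = 729 <= 773 < 784 = 28^2.
Iterate m_{i+1} = d_i*a_i - m_i, d_{i+1} = (773 - m_{i+1}^2)/d_i, a_{i+1} = floor((a_0 + m_{i+1})/d_{i+1}):
  m_1 = 1*27 - 0 = 27, d_1 = (773 - 27^2)/1 = 44/1 = 44, a_1 = floor((27 + 27)/44) = 1.
  m_2 = 44*1 - 27 = 17, d_2 = (773 - 17^2)/44 = 484/44 = 11, a_2 = floor((27 + 17)/11) = 4.
  m_3 = 11*4 - 17 = 27, d_3 = (773 - 27^2)/11 = 44/11 = 4, a_3 = floor((27 + 27)/4) = 13.
  m_4 = 4*13 - 27 = 25, d_4 = (773 - 25^2)/4 = 148/4 = 37, a_4 = floor((27 + 25)/37) = 1.
  m_5 = 37*1 - 25 = 12, d_5 = (773 - 12^2)/37 = 629/37 = 17, a_5 = floor((27 + 12)/17) = 2.
  m_6 = 17*2 - 12 = 22, d_6 = (773 - 22^2)/17 = 289/17 = 17, a_6 = floor((27 + 22)/17) = 2.
  m_7 = 17*2 - 22 = 12, d_7 = (773 - 12^2)/17 = 629/17 = 37, a_7 = floor((27 + 12)/37) = 1.
  m_8 = 37*1 - 12 = 25, d_8 = (773 - 25^2)/37 = 148/37 = 4, a_8 = floor((27 + 25)/4) = 13.
  m_9 = 4*13 - 25 = 27, d_9 = (773 - 27^2)/4 = 44/4 = 11, a_9 = floor((27 + 27)/11) = 4.
  m_10 = 11*4 - 27 = 17, d_10 = (773 - 17^2)/11 = 484/11 = 44, a_10 = floor((27 + 17)/44) = 1.
  m_11 = 44*1 - 17 = 27, d_11 = (773 - 27^2)/44 = 44/44 = 1, a_11 = floor((27 + 27)/1) = 54.
  m_12 = 1*54 - 27 = 27, d_12 = (773 - 27^2)/1 = 44/1 = 44: (m_12, d_12) = (m_1, d_1) = (27, 44), so from here the quotients repeat a_1, ..., a_11; the period length is 11.
Hence the expansion of sqrt(773) is a_0 = 27 followed by the repeating block 1, 4, 13, 1, 2, 2, 1, 13, 4, 1, 54 (period 11).

[27; (1, 4, 13, 1, 2, 2, 1, 13, 4, 1, 54)]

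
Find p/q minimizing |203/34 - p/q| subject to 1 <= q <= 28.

167/28

Expand x = 203/34 as a continued fraction with the Euclidean algorithm:
  203 = 5*34 + 33, so a_0 = 5.
  34 = 1*33 + 1, so a_1 = 1.
  33 = 33*1 + 0, so a_2 = 33.
so x = [5; 1, 33].
Convergents (p_i = a_i*p_{i-1} + p_{i-2}, q_i = a_i*q_{i-1} + q_{i-2} with p_{-2}=0, p_{-1}=1, q_{-2}=1, q_{-1}=0), until the denominator exceeds 28:
  i=0: a_0=5, p_0 = 5*1 + 0 = 5, q_0 = 5*0 + 1 = 1.
  i=1: a_1=1, p_1 = 1*5 + 1 = 6, q_1 = 1*1 + 0 = 1.
  i=2: a_2=33, p_2 = 33*6 + 5 = 203, q_2 = 33*1 + 1 = 34.
q_2 = 34 > 28, so the last convergent with denominator <= 28 is p_1/q_1 = 6/1.
The closest fraction with denominator <= 28 is either p_1/q_1 or the intermediate fraction (k*p_1 + p_0)/(k*q_1 + q_0) with the largest k >= 1 whose denominator stays <= 28; these approach x as k grows, and every other convergent or intermediate fraction in range is farther away.
Largest k: floor((28 - q_0)/q_1) = floor((28 - 1)/1) = 27.
That gives (27*6 + 5)/(27*1 + 1) = 167/28.
Compare the errors: |x - 6/1| = |203*1 - 6*34|/(34*1) = 1/34, and |x - 167/28| = |203*28 - 167*34|/(34*28) = 6/952.
Cross-multiplying, 6*34 = 204 < 952 = 1*952, so 6/952 is smaller: the intermediate fraction 167/28 is closer to x than 6/1.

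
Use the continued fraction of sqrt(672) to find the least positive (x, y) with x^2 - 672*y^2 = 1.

First expand sqrt(672) as a continued fraction. With x_i = (sqrt(672) + m_i)/d_i and (m_0, d_0) = (0, 1): a_0 = floor(sqrt(672)) = 25, since 25^2 = 625 <= 672 < 676 = 26^2.
Iterate m_{i+1} = d_i*a_i - m_i, d_{i+1} = (672 - m_{i+1}^2)/d_i, a_{i+1} = floor((a_0 + m_{i+1})/d_{i+1}):
  m_1 = 1*25 - 0 = 25, d_1 = (672 - 25^2)/1 = 47/1 = 47, a_1 = floor((25 + 25)/47) = 1.
  m_2 = 47*1 - 25 = 22, d_2 = (672 - 22^2)/47 = 188/47 = 4, a_2 = floor((25 + 22)/4) = 11.
  m_3 = 4*11 - 22 = 22, d_3 = (672 - 22^2)/4 = 188/4 = 47, a_3 = floor((25 + 22)/47) = 1.
  m_4 = 47*1 - 22 = 25, d_4 = (672 - 25^2)/47 = 47/47 = 1, a_4 = floor((25 + 25)/1) = 50.
  m_5 = 1*50 - 25 = 25, d_5 = (672 - 25^2)/1 = 47/1 = 47: (m_5, d_5) = (m_1, d_1) = (25, 47), so from here the quotients repeat a_1, ..., a_4; the period length is 4.
So sqrt(672) = [25; (1, 11, 1, 50)] with period length k = 4.
k is even, so the fundamental solution of x^2 - 672y^2 = 1 is (p_{k-1}, q_{k-1}) = (p_3, q_3); compute convergents through index 3.
Convergents (p_i = a_i*p_{i-1} + p_{i-2}, q_i = a_i*q_{i-1} + q_{i-2} with p_{-2}=0, p_{-1}=1, q_{-2}=1, q_{-1}=0):
  i=0: a_0=25, p_0 = 25*1 + 0 = 25, q_0 = 25*0 + 1 = 1.
  i=1: a_1=1, p_1 = 1*25 + 1 = 26, q_1 = 1*1 + 0 = 1.
  i=2: a_2=11, p_2 = 11*26 + 25 = 311, q_2 = 11*1 + 1 = 12.
  i=3: a_3=1, p_3 = 1*311 + 26 = 337, q_3 = 1*12 + 1 = 13.
Check: 337^2 - 672*13^2 = 113569 - 113568 = 1, so (x, y) = (337, 13) solves the equation, and by the theorem it is the least positive solution.

(x, y) = (337, 13)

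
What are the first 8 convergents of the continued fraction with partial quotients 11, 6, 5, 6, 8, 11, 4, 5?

Using the convergent recurrence p_i = a_i*p_{i-1} + p_{i-2}, q_i = a_i*q_{i-1} + q_{i-2} with p_{-2}=0, p_{-1}=1, q_{-2}=1, q_{-1}=0:
  i=0: a_0=11, p_0 = 11*1 + 0 = 11, q_0 = 11*0 + 1 = 1.
  i=1: a_1=6, p_1 = 6*11 + 1 = 67, q_1 = 6*1 + 0 = 6.
  i=2: a_2=5, p_2 = 5*67 + 11 = 346, q_2 = 5*6 + 1 = 31.
  i=3: a_3=6, p_3 = 6*346 + 67 = 2143, q_3 = 6*31 + 6 = 192.
  i=4: a_4=8, p_4 = 8*2143 + 346 = 17490, q_4 = 8*192 + 31 = 1567.
  i=5: a_5=11, p_5 = 11*17490 + 2143 = 194533, q_5 = 11*1567 + 192 = 17429.
  i=6: a_6=4, p_6 = 4*194533 + 17490 = 795622, q_6 = 4*17429 + 1567 = 71283.
  i=7: a_7=5, p_7 = 5*795622 + 194533 = 4172643, q_7 = 5*71283 + 17429 = 373844.

11/1, 67/6, 346/31, 2143/192, 17490/1567, 194533/17429, 795622/71283, 4172643/373844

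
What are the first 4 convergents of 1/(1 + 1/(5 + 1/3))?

Using the convergent recurrence p_i = a_i*p_{i-1} + p_{i-2}, q_i = a_i*q_{i-1} + q_{i-2} with p_{-2}=0, p_{-1}=1, q_{-2}=1, q_{-1}=0:
  i=0: a_0=0, p_0 = 0*1 + 0 = 0, q_0 = 0*0 + 1 = 1.
  i=1: a_1=1, p_1 = 1*0 + 1 = 1, q_1 = 1*1 + 0 = 1.
  i=2: a_2=5, p_2 = 5*1 + 0 = 5, q_2 = 5*1 + 1 = 6.
  i=3: a_3=3, p_3 = 3*5 + 1 = 16, q_3 = 3*6 + 1 = 19.

0/1, 1/1, 5/6, 16/19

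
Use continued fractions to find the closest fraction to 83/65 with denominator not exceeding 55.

60/47

Expand x = 83/65 as a continued fraction with the Euclidean algorithm:
  83 = 1*65 + 18, so a_0 = 1.
  65 = 3*18 + 11, so a_1 = 3.
  18 = 1*11 + 7, so a_2 = 1.
  11 = 1*7 + 4, so a_3 = 1.
  7 = 1*4 + 3, so a_4 = 1.
  4 = 1*3 + 1, so a_5 = 1.
  3 = 3*1 + 0, so a_6 = 3.
so x = [1; 3, 1, 1, 1, 1, 3].
Convergents (p_i = a_i*p_{i-1} + p_{i-2}, q_i = a_i*q_{i-1} + q_{i-2} with p_{-2}=0, p_{-1}=1, q_{-2}=1, q_{-1}=0), until the denominator exceeds 55:
  i=0: a_0=1, p_0 = 1*1 + 0 = 1, q_0 = 1*0 + 1 = 1.
  i=1: a_1=3, p_1 = 3*1 + 1 = 4, q_1 = 3*1 + 0 = 3.
  i=2: a_2=1, p_2 = 1*4 + 1 = 5, q_2 = 1*3 + 1 = 4.
  i=3: a_3=1, p_3 = 1*5 + 4 = 9, q_3 = 1*4 + 3 = 7.
  i=4: a_4=1, p_4 = 1*9 + 5 = 14, q_4 = 1*7 + 4 = 11.
  i=5: a_5=1, p_5 = 1*14 + 9 = 23, q_5 = 1*11 + 7 = 18.
  i=6: a_6=3, p_6 = 3*23 + 14 = 83, q_6 = 3*18 + 11 = 65.
q_6 = 65 > 55, so the last convergent with denominator <= 55 is p_5/q_5 = 23/18.
The closest fraction with denominator <= 55 is either p_5/q_5 or the intermediate fraction (k*p_5 + p_4)/(k*q_5 + q_4) with the largest k >= 1 whose denominator stays <= 55; these approach x as k grows, and every other convergent or intermediate fraction in range is farther away.
Largest k: floor((55 - q_4)/q_5) = floor((55 - 11)/18) = 2.
That gives (2*23 + 14)/(2*18 + 11) = 60/47.
Compare the errors: |x - 23/18| = |83*18 - 23*65|/(65*18) = 1/1170, and |x - 60/47| = |83*47 - 60*65|/(65*47) = 1/3055.
Cross-multiplying, 1*1170 = 1170 < 3055 = 1*3055, so 1/3055 is smaller: the intermediate fraction 60/47 is closer to x than 23/18.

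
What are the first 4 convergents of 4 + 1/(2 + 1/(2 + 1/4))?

4/1, 9/2, 22/5, 97/22

Using the convergent recurrence p_i = a_i*p_{i-1} + p_{i-2}, q_i = a_i*q_{i-1} + q_{i-2} with p_{-2}=0, p_{-1}=1, q_{-2}=1, q_{-1}=0:
  i=0: a_0=4, p_0 = 4*1 + 0 = 4, q_0 = 4*0 + 1 = 1.
  i=1: a_1=2, p_1 = 2*4 + 1 = 9, q_1 = 2*1 + 0 = 2.
  i=2: a_2=2, p_2 = 2*9 + 4 = 22, q_2 = 2*2 + 1 = 5.
  i=3: a_3=4, p_3 = 4*22 + 9 = 97, q_3 = 4*5 + 2 = 22.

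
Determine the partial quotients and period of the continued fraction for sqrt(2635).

Write x_i = (sqrt(2635) + m_i)/d_i with (m_0, d_0) = (0, 1). a_0 = floor(sqrt(2635)) = 51, since 51^2 = 2601 <= 2635 < 2704 = 52^2.
Iterate m_{i+1} = d_i*a_i - m_i, d_{i+1} = (2635 - m_{i+1}^2)/d_i, a_{i+1} = floor((a_0 + m_{i+1})/d_{i+1}):
  m_1 = 1*51 - 0 = 51, d_1 = (2635 - 51^2)/1 = 34/1 = 34, a_1 = floor((51 + 51)/34) = 3.
  m_2 = 34*3 - 51 = 51, d_2 = (2635 - 51^2)/34 = 34/34 = 1, a_2 = floor((51 + 51)/1) = 102.
  m_3 = 1*102 - 51 = 51, d_3 = (2635 - 51^2)/1 = 34/1 = 34: (m_3, d_3) = (m_1, d_1) = (51, 34), so from here the quotients repeat a_1, a_2; the period length is 2.
Hence the expansion of sqrt(2635) is a_0 = 51 followed by the repeating block 3, 102 (period 2).

[51; (3, 102)]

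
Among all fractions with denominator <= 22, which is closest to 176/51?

69/20

Expand x = 176/51 as a continued fraction with the Euclidean algorithm:
  176 = 3*51 + 23, so a_0 = 3.
  51 = 2*23 + 5, so a_1 = 2.
  23 = 4*5 + 3, so a_2 = 4.
  5 = 1*3 + 2, so a_3 = 1.
  3 = 1*2 + 1, so a_4 = 1.
  2 = 2*1 + 0, so a_5 = 2.
so x = [3; 2, 4, 1, 1, 2].
Convergents (p_i = a_i*p_{i-1} + p_{i-2}, q_i = a_i*q_{i-1} + q_{i-2} with p_{-2}=0, p_{-1}=1, q_{-2}=1, q_{-1}=0), until the denominator exceeds 22:
  i=0: a_0=3, p_0 = 3*1 + 0 = 3, q_0 = 3*0 + 1 = 1.
  i=1: a_1=2, p_1 = 2*3 + 1 = 7, q_1 = 2*1 + 0 = 2.
  i=2: a_2=4, p_2 = 4*7 + 3 = 31, q_2 = 4*2 + 1 = 9.
  i=3: a_3=1, p_3 = 1*31 + 7 = 38, q_3 = 1*9 + 2 = 11.
  i=4: a_4=1, p_4 = 1*38 + 31 = 69, q_4 = 1*11 + 9 = 20.
  i=5: a_5=2, p_5 = 2*69 + 38 = 176, q_5 = 2*20 + 11 = 51.
q_5 = 51 > 22, so the last convergent with denominator <= 22 is p_4/q_4 = 69/20.
The closest fraction with denominator <= 22 is either p_4/q_4 or the intermediate fraction (k*p_4 + p_3)/(k*q_4 + q_3) with the largest k >= 1 whose denominator stays <= 22; these approach x as k grows, and every other convergent or intermediate fraction in range is farther away.
Largest k: floor((22 - q_3)/q_4) = floor((22 - 11)/20) = 0.
Since k = 0, no intermediate fraction beyond p_4/q_4 has denominator <= 22, so the convergent 69/20 is the closest (its error is |176*20 - 69*51|/(51*20) = 1/1020).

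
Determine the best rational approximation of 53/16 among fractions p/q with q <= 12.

33/10

Expand x = 53/16 as a continued fraction with the Euclidean algorithm:
  53 = 3*16 + 5, so a_0 = 3.
  16 = 3*5 + 1, so a_1 = 3.
  5 = 5*1 + 0, so a_2 = 5.
so x = [3; 3, 5].
Convergents (p_i = a_i*p_{i-1} + p_{i-2}, q_i = a_i*q_{i-1} + q_{i-2} with p_{-2}=0, p_{-1}=1, q_{-2}=1, q_{-1}=0), until the denominator exceeds 12:
  i=0: a_0=3, p_0 = 3*1 + 0 = 3, q_0 = 3*0 + 1 = 1.
  i=1: a_1=3, p_1 = 3*3 + 1 = 10, q_1 = 3*1 + 0 = 3.
  i=2: a_2=5, p_2 = 5*10 + 3 = 53, q_2 = 5*3 + 1 = 16.
q_2 = 16 > 12, so the last convergent with denominator <= 12 is p_1/q_1 = 10/3.
The closest fraction with denominator <= 12 is either p_1/q_1 or the intermediate fraction (k*p_1 + p_0)/(k*q_1 + q_0) with the largest k >= 1 whose denominator stays <= 12; these approach x as k grows, and every other convergent or intermediate fraction in range is farther away.
Largest k: floor((12 - q_0)/q_1) = floor((12 - 1)/3) = 3.
That gives (3*10 + 3)/(3*3 + 1) = 33/10.
Compare the errors: |x - 10/3| = |53*3 - 10*16|/(16*3) = 1/48, and |x - 33/10| = |53*10 - 33*16|/(16*10) = 2/160.
Cross-multiplying, 2*48 = 96 < 160 = 1*160, so 2/160 is smaller: the intermediate fraction 33/10 is closer to x than 10/3.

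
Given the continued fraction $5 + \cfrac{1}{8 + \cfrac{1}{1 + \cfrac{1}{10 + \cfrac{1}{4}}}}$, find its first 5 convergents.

Using the convergent recurrence p_i = a_i*p_{i-1} + p_{i-2}, q_i = a_i*q_{i-1} + q_{i-2} with p_{-2}=0, p_{-1}=1, q_{-2}=1, q_{-1}=0:
  i=0: a_0=5, p_0 = 5*1 + 0 = 5, q_0 = 5*0 + 1 = 1.
  i=1: a_1=8, p_1 = 8*5 + 1 = 41, q_1 = 8*1 + 0 = 8.
  i=2: a_2=1, p_2 = 1*41 + 5 = 46, q_2 = 1*8 + 1 = 9.
  i=3: a_3=10, p_3 = 10*46 + 41 = 501, q_3 = 10*9 + 8 = 98.
  i=4: a_4=4, p_4 = 4*501 + 46 = 2050, q_4 = 4*98 + 9 = 401.

5/1, 41/8, 46/9, 501/98, 2050/401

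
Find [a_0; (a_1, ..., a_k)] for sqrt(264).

Write x_i = (sqrt(264) + m_i)/d_i with (m_0, d_0) = (0, 1). a_0 = floor(sqrt(264)) = 16, since 16^2 = 256 <= 264 < 289 = 17^2.
Iterate m_{i+1} = d_i*a_i - m_i, d_{i+1} = (264 - m_{i+1}^2)/d_i, a_{i+1} = floor((a_0 + m_{i+1})/d_{i+1}):
  m_1 = 1*16 - 0 = 16, d_1 = (264 - 16^2)/1 = 8/1 = 8, a_1 = floor((16 + 16)/8) = 4.
  m_2 = 8*4 - 16 = 16, d_2 = (264 - 16^2)/8 = 8/8 = 1, a_2 = floor((16 + 16)/1) = 32.
  m_3 = 1*32 - 16 = 16, d_3 = (264 - 16^2)/1 = 8/1 = 8: (m_3, d_3) = (m_1, d_1) = (16, 8), so from here the quotients repeat a_1, a_2; the period length is 2.
Hence the expansion of sqrt(264) is a_0 = 16 followed by the repeating block 4, 32 (period 2).

[16; (4, 32)]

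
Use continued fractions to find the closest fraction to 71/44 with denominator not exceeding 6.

8/5

Expand x = 71/44 as a continued fraction with the Euclidean algorithm:
  71 = 1*44 + 27, so a_0 = 1.
  44 = 1*27 + 17, so a_1 = 1.
  27 = 1*17 + 10, so a_2 = 1.
  17 = 1*10 + 7, so a_3 = 1.
  10 = 1*7 + 3, so a_4 = 1.
  7 = 2*3 + 1, so a_5 = 2.
  3 = 3*1 + 0, so a_6 = 3.
so x = [1; 1, 1, 1, 1, 2, 3].
Convergents (p_i = a_i*p_{i-1} + p_{i-2}, q_i = a_i*q_{i-1} + q_{i-2} with p_{-2}=0, p_{-1}=1, q_{-2}=1, q_{-1}=0), until the denominator exceeds 6:
  i=0: a_0=1, p_0 = 1*1 + 0 = 1, q_0 = 1*0 + 1 = 1.
  i=1: a_1=1, p_1 = 1*1 + 1 = 2, q_1 = 1*1 + 0 = 1.
  i=2: a_2=1, p_2 = 1*2 + 1 = 3, q_2 = 1*1 + 1 = 2.
  i=3: a_3=1, p_3 = 1*3 + 2 = 5, q_3 = 1*2 + 1 = 3.
  i=4: a_4=1, p_4 = 1*5 + 3 = 8, q_4 = 1*3 + 2 = 5.
  i=5: a_5=2, p_5 = 2*8 + 5 = 21, q_5 = 2*5 + 3 = 13.
q_5 = 13 > 6, so the last convergent with denominator <= 6 is p_4/q_4 = 8/5.
The closest fraction with denominator <= 6 is either p_4/q_4 or the intermediate fraction (k*p_4 + p_3)/(k*q_4 + q_3) with the largest k >= 1 whose denominator stays <= 6; these approach x as k grows, and every other convergent or intermediate fraction in range is farther away.
Largest k: floor((6 - q_3)/q_4) = floor((6 - 3)/5) = 0.
Since k = 0, no intermediate fraction beyond p_4/q_4 has denominator <= 6, so the convergent 8/5 is the closest (its error is |71*5 - 8*44|/(44*5) = 3/220).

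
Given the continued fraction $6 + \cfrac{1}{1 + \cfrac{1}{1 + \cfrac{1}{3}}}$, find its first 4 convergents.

6/1, 7/1, 13/2, 46/7

Using the convergent recurrence p_i = a_i*p_{i-1} + p_{i-2}, q_i = a_i*q_{i-1} + q_{i-2} with p_{-2}=0, p_{-1}=1, q_{-2}=1, q_{-1}=0:
  i=0: a_0=6, p_0 = 6*1 + 0 = 6, q_0 = 6*0 + 1 = 1.
  i=1: a_1=1, p_1 = 1*6 + 1 = 7, q_1 = 1*1 + 0 = 1.
  i=2: a_2=1, p_2 = 1*7 + 6 = 13, q_2 = 1*1 + 1 = 2.
  i=3: a_3=3, p_3 = 3*13 + 7 = 46, q_3 = 3*2 + 1 = 7.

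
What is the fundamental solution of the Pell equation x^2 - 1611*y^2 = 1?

First expand sqrt(1611) as a continued fraction. With x_i = (sqrt(1611) + m_i)/d_i and (m_0, d_0) = (0, 1): a_0 = floor(sqrt(1611)) = 40, since 40^2 = 1600 <= 1611 < 1681 = 41^2.
Iterate m_{i+1} = d_i*a_i - m_i, d_{i+1} = (1611 - m_{i+1}^2)/d_i, a_{i+1} = floor((a_0 + m_{i+1})/d_{i+1}):
  m_1 = 1*40 - 0 = 40, d_1 = (1611 - 40^2)/1 = 11/1 = 11, a_1 = floor((40 + 40)/11) = 7.
  m_2 = 11*7 - 40 = 37, d_2 = (1611 - 37^2)/11 = 242/11 = 22, a_2 = floor((40 + 37)/22) = 3.
  m_3 = 22*3 - 37 = 29, d_3 = (1611 - 29^2)/22 = 770/22 = 35, a_3 = floor((40 + 29)/35) = 1.
  m_4 = 35*1 - 29 = 6, d_4 = (1611 - 6^2)/35 = 1575/35 = 45, a_4 = floor((40 + 6)/45) = 1.
  m_5 = 45*1 - 6 = 39, d_5 = (1611 - 39^2)/45 = 90/45 = 2, a_5 = floor((40 + 39)/2) = 39.
  m_6 = 2*39 - 39 = 39, d_6 = (1611 - 39^2)/2 = 90/2 = 45, a_6 = floor((40 + 39)/45) = 1.
  m_7 = 45*1 - 39 = 6, d_7 = (1611 - 6^2)/45 = 1575/45 = 35, a_7 = floor((40 + 6)/35) = 1.
  m_8 = 35*1 - 6 = 29, d_8 = (1611 - 29^2)/35 = 770/35 = 22, a_8 = floor((40 + 29)/22) = 3.
  m_9 = 22*3 - 29 = 37, d_9 = (1611 - 37^2)/22 = 242/22 = 11, a_9 = floor((40 + 37)/11) = 7.
  m_10 = 11*7 - 37 = 40, d_10 = (1611 - 40^2)/11 = 11/11 = 1, a_10 = floor((40 + 40)/1) = 80.
  m_11 = 1*80 - 40 = 40, d_11 = (1611 - 40^2)/1 = 11/1 = 11: (m_11, d_11) = (m_1, d_1) = (40, 11), so from here the quotients repeat a_1, ..., a_10; the period length is 10.
So sqrt(1611) = [40; (7, 3, 1, 1, 39, 1, 1, 3, 7, 80)] with period length k = 10.
k is even, so the fundamental solution of x^2 - 1611y^2 = 1 is (p_{k-1}, q_{k-1}) = (p_9, q_9); compute convergents through index 9.
Convergents (p_i = a_i*p_{i-1} + p_{i-2}, q_i = a_i*q_{i-1} + q_{i-2} with p_{-2}=0, p_{-1}=1, q_{-2}=1, q_{-1}=0):
  i=0: a_0=40, p_0 = 40*1 + 0 = 40, q_0 = 40*0 + 1 = 1.
  i=1: a_1=7, p_1 = 7*40 + 1 = 281, q_1 = 7*1 + 0 = 7.
  i=2: a_2=3, p_2 = 3*281 + 40 = 883, q_2 = 3*7 + 1 = 22.
  i=3: a_3=1, p_3 = 1*883 + 281 = 1164, q_3 = 1*22 + 7 = 29.
  i=4: a_4=1, p_4 = 1*1164 + 883 = 2047, q_4 = 1*29 + 22 = 51.
  i=5: a_5=39, p_5 = 39*2047 + 1164 = 80997, q_5 = 39*51 + 29 = 2018.
  i=6: a_6=1, p_6 = 1*80997 + 2047 = 83044, q_6 = 1*2018 + 51 = 2069.
  i=7: a_7=1, p_7 = 1*83044 + 80997 = 164041, q_7 = 1*2069 + 2018 = 4087.
  i=8: a_8=3, p_8 = 3*164041 + 83044 = 575167, q_8 = 3*4087 + 2069 = 14330.
  i=9: a_9=7, p_9 = 7*575167 + 164041 = 4190210, q_9 = 7*14330 + 4087 = 104397.
Check: 4190210^2 - 1611*104397^2 = 17557859844100 - 17557859844099 = 1, so (x, y) = (4190210, 104397) solves the equation, and by the theorem it is the least positive solution.

(x, y) = (4190210, 104397)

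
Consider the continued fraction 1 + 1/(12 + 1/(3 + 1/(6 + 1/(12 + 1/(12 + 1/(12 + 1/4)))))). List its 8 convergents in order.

Using the convergent recurrence p_i = a_i*p_{i-1} + p_{i-2}, q_i = a_i*q_{i-1} + q_{i-2} with p_{-2}=0, p_{-1}=1, q_{-2}=1, q_{-1}=0:
  i=0: a_0=1, p_0 = 1*1 + 0 = 1, q_0 = 1*0 + 1 = 1.
  i=1: a_1=12, p_1 = 12*1 + 1 = 13, q_1 = 12*1 + 0 = 12.
  i=2: a_2=3, p_2 = 3*13 + 1 = 40, q_2 = 3*12 + 1 = 37.
  i=3: a_3=6, p_3 = 6*40 + 13 = 253, q_3 = 6*37 + 12 = 234.
  i=4: a_4=12, p_4 = 12*253 + 40 = 3076, q_4 = 12*234 + 37 = 2845.
  i=5: a_5=12, p_5 = 12*3076 + 253 = 37165, q_5 = 12*2845 + 234 = 34374.
  i=6: a_6=12, p_6 = 12*37165 + 3076 = 449056, q_6 = 12*34374 + 2845 = 415333.
  i=7: a_7=4, p_7 = 4*449056 + 37165 = 1833389, q_7 = 4*415333 + 34374 = 1695706.

1/1, 13/12, 40/37, 253/234, 3076/2845, 37165/34374, 449056/415333, 1833389/1695706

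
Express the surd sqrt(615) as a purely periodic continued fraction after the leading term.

Write x_i = (sqrt(615) + m_i)/d_i with (m_0, d_0) = (0, 1). a_0 = floor(sqrt(615)) = 24, since 24^2 = 576 <= 615 < 625 = 25^2.
Iterate m_{i+1} = d_i*a_i - m_i, d_{i+1} = (615 - m_{i+1}^2)/d_i, a_{i+1} = floor((a_0 + m_{i+1})/d_{i+1}):
  m_1 = 1*24 - 0 = 24, d_1 = (615 - 24^2)/1 = 39/1 = 39, a_1 = floor((24 + 24)/39) = 1.
  m_2 = 39*1 - 24 = 15, d_2 = (615 - 15^2)/39 = 390/39 = 10, a_2 = floor((24 + 15)/10) = 3.
  m_3 = 10*3 - 15 = 15, d_3 = (615 - 15^2)/10 = 390/10 = 39, a_3 = floor((24 + 15)/39) = 1.
  m_4 = 39*1 - 15 = 24, d_4 = (615 - 24^2)/39 = 39/39 = 1, a_4 = floor((24 + 24)/1) = 48.
  m_5 = 1*48 - 24 = 24, d_5 = (615 - 24^2)/1 = 39/1 = 39: (m_5, d_5) = (m_1, d_1) = (24, 39), so from here the quotients repeat a_1, ..., a_4; the period length is 4.
Hence the expansion of sqrt(615) is a_0 = 24 followed by the repeating block 1, 3, 1, 48 (period 4).

[24; (1, 3, 1, 48)]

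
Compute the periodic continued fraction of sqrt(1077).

Write x_i = (sqrt(1077) + m_i)/d_i with (m_0, d_0) = (0, 1). a_0 = floor(sqrt(1077)) = 32, since 32^2 = 1024 <= 1077 < 1089 = 33^2.
Iterate m_{i+1} = d_i*a_i - m_i, d_{i+1} = (1077 - m_{i+1}^2)/d_i, a_{i+1} = floor((a_0 + m_{i+1})/d_{i+1}):
  m_1 = 1*32 - 0 = 32, d_1 = (1077 - 32^2)/1 = 53/1 = 53, a_1 = floor((32 + 32)/53) = 1.
  m_2 = 53*1 - 32 = 21, d_2 = (1077 - 21^2)/53 = 636/53 = 12, a_2 = floor((32 + 21)/12) = 4.
  m_3 = 12*4 - 21 = 27, d_3 = (1077 - 27^2)/12 = 348/12 = 29, a_3 = floor((32 + 27)/29) = 2.
  m_4 = 29*2 - 27 = 31, d_4 = (1077 - 31^2)/29 = 116/29 = 4, a_4 = floor((32 + 31)/4) = 15.
  m_5 = 4*15 - 31 = 29, d_5 = (1077 - 29^2)/4 = 236/4 = 59, a_5 = floor((32 + 29)/59) = 1.
  m_6 = 59*1 - 29 = 30, d_6 = (1077 - 30^2)/59 = 177/59 = 3, a_6 = floor((32 + 30)/3) = 20.
  m_7 = 3*20 - 30 = 30, d_7 = (1077 - 30^2)/3 = 177/3 = 59, a_7 = floor((32 + 30)/59) = 1.
  m_8 = 59*1 - 30 = 29, d_8 = (1077 - 29^2)/59 = 236/59 = 4, a_8 = floor((32 + 29)/4) = 15.
  m_9 = 4*15 - 29 = 31, d_9 = (1077 - 31^2)/4 = 116/4 = 29, a_9 = floor((32 + 31)/29) = 2.
  m_10 = 29*2 - 31 = 27, d_10 = (1077 - 27^2)/29 = 348/29 = 12, a_10 = floor((32 + 27)/12) = 4.
  m_11 = 12*4 - 27 = 21, d_11 = (1077 - 21^2)/12 = 636/12 = 53, a_11 = floor((32 + 21)/53) = 1.
  m_12 = 53*1 - 21 = 32, d_12 = (1077 - 32^2)/53 = 53/53 = 1, a_12 = floor((32 + 32)/1) = 64.
  m_13 = 1*64 - 32 = 32, d_13 = (1077 - 32^2)/1 = 53/1 = 53: (m_13, d_13) = (m_1, d_1) = (32, 53), so from here the quotients repeat a_1, ..., a_12; the period length is 12.
Hence the expansion of sqrt(1077) is a_0 = 32 followed by the repeating block 1, 4, 2, 15, 1, 20, 1, 15, 2, 4, 1, 64 (period 12).

[32; (1, 4, 2, 15, 1, 20, 1, 15, 2, 4, 1, 64)]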